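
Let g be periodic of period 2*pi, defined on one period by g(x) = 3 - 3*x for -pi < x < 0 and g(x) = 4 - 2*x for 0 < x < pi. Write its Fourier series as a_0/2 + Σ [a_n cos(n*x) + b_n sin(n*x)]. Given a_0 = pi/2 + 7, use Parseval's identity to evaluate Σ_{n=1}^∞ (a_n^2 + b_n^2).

Parseval: a_0^2/2 + Σ_{n≥1} (a_n^2+b_n^2) = 1/pi ∫_{-pi}^{pi} g(x)^2 dx = pi + 25 + 13*pi**2/3.
Subtract a_0^2/2 = (pi + 14)**2/8: Σ (a_n^2+b_n^2) = -5*pi/2 + 1/2 + 101*pi**2/24.

-5*pi/2 + 1/2 + 101*pi**2/24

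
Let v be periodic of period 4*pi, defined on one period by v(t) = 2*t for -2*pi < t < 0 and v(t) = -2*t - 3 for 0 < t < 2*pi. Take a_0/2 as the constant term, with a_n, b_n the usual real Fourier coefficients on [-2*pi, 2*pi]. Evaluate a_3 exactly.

a_3 = (1/(2*pi)) ∫_{-2*pi}^{2*pi} v(t) cos(3*t/2) dt.
Split the integral at the breakpoints.
Integrating by parts (boundary term plus one more integral), an antiderivative of (2*t) cos(3*t/2) is 4*t*sin(3*t/2)/3 + 8*cos(3*t/2)/9; evaluating from -2*pi to 0: ∫_{-2*pi}^{0} (2*t) cos(3*t/2) dt = (8/9) - (-8/9) = 16/9.
Integrating by parts (boundary term plus one more integral), an antiderivative of (-2*t - 3) cos(3*t/2) is -4*t*sin(3*t/2)/3 - 2*sin(3*t/2) - 8*cos(3*t/2)/9; evaluating from 0 to 2*pi: ∫_{0}^{2*pi} (-2*t - 3) cos(3*t/2) dt = (8/9) - (-8/9) = 16/9.
Summing the pieces and multiplying by (1/(2*pi)) gives a_3 = 16/(9*pi).

16/(9*pi)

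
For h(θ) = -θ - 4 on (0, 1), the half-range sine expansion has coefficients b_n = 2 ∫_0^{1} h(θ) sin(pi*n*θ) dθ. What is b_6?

1/(3*pi)

b_6 = 2 ∫_0^{1} (-θ - 4) sin(6*pi*θ) dθ.
Integrating by parts (boundary term plus one more integral), an antiderivative of (-θ - 4) sin(6*pi*θ) is θ*cos(6*pi*θ)/(6*pi) - sin(6*pi*θ)/(36*pi**2) + 2*cos(6*pi*θ)/(3*pi); evaluating from 0 to 1: ∫_{0}^{1} (-θ - 4) sin(6*pi*θ) dθ = (5/(6*pi)) - (2/(3*pi)) = 1/(6*pi).
Hence b_6 = 2·(1/(6*pi)) = 1/(3*pi).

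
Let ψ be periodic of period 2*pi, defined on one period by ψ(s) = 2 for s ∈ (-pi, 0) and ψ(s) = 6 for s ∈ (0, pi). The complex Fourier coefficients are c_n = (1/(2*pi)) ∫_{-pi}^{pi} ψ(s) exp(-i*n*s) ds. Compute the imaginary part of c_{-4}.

Since ψ is real-valued, Im(c_{-4}) = -(1/(2*pi)) ∫_{-pi}^{pi} ψ(s) sin(-4*s) ds = b_{4}/2.
Split the integral at the breakpoints.
Directly, an antiderivative of (2) sin(-4*s) is cos(4*s)/2; evaluating from -pi to 0: ∫_{-pi}^{0} (2) sin(-4*s) ds = (1/2) - (1/2) = 0.
Directly, an antiderivative of (6) sin(-4*s) is 3*cos(4*s)/2; evaluating from 0 to pi: ∫_{0}^{pi} (6) sin(-4*s) ds = (3/2) - (3/2) = 0.
So ∫_{-pi}^{pi} ψ(s) sin(-4*s) ds = 0.
Hence Im(c_{-4}) = (-1/(2*pi))·(0) = 0.

0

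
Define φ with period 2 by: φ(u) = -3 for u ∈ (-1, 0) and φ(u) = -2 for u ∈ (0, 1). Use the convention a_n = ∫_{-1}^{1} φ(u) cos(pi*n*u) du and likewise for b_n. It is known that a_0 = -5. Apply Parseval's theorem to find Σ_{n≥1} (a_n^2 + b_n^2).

Parseval: a_0^2/2 + Σ_{n≥1} (a_n^2+b_n^2) = ∫_{-1}^{1} φ(u)^2 du = 13.
Subtract a_0^2/2 = 25/2: Σ (a_n^2+b_n^2) = 1/2.

1/2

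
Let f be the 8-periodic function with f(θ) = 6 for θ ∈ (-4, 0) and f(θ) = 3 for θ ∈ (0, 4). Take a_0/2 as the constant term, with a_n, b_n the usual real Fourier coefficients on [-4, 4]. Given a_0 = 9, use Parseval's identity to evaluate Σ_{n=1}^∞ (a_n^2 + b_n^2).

9/2

Parseval: a_0^2/2 + Σ_{n≥1} (a_n^2+b_n^2) = 1/4 ∫_{-4}^{4} f(θ)^2 dθ = 45.
Subtract a_0^2/2 = 81/2: Σ (a_n^2+b_n^2) = 9/2.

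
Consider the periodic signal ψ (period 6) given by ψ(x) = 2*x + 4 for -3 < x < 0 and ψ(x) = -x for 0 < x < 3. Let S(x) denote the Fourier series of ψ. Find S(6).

2

x = 6 differs from x = 0 by 1 full period(s), and the series is 6-periodic.
At x = 0 the one-sided limits are ψ(0^-) = 4 and ψ(0^+) = 0.
By Dirichlet's theorem the series converges to their average, [(4) + (0)]/2 = 2.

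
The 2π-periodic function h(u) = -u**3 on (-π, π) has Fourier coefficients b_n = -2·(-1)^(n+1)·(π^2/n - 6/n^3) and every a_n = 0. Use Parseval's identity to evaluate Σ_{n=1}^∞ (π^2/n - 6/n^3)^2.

Parseval: Σ b_n^2 = (1/π) ∫_{-π}^{π} h(u)^2 du = 2*pi**6/7.
b_n^2 = 4·(π^2/n - 6/n^3)^2, so the sum equals (2*pi**6/7)/4 = pi**6/14.

pi**6/14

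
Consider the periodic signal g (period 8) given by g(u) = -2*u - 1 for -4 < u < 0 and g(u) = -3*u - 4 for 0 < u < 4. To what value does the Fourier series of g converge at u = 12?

u = 12 differs from u = -4 by 2 full period(s), and the series is 8-periodic.
At u = -4 the one-sided limits are g(-4^-) = -16 and g(-4^+) = 7.
By Dirichlet's theorem the series converges to their average, [(-16) + (7)]/2 = -9/2.

-9/2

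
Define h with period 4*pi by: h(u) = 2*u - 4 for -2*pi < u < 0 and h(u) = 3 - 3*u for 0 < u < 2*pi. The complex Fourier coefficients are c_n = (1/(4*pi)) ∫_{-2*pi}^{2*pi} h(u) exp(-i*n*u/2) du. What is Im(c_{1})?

Since h is real-valued, Im(c_{1}) = -(1/(4*pi)) ∫_{-2*pi}^{2*pi} h(u) sin(u/2) du = -b_{1}/2.
Split the integral at the breakpoints.
Integrating by parts (boundary term plus one more integral), an antiderivative of (2*u - 4) sin(u/2) is -4*u*cos(u/2) + 8*sin(u/2) + 8*cos(u/2); evaluating from -2*pi to 0: ∫_{-2*pi}^{0} (2*u - 4) sin(u/2) du = (8) - (-8*pi - 8) = 16 + 8*pi.
Integrating by parts (boundary term plus one more integral), an antiderivative of (3 - 3*u) sin(u/2) is 6*u*cos(u/2) - 12*sin(u/2) - 6*cos(u/2); evaluating from 0 to 2*pi: ∫_{0}^{2*pi} (3 - 3*u) sin(u/2) du = (6 - 12*pi) - (-6) = 12 - 12*pi.
So ∫_{-2*pi}^{2*pi} h(u) sin(u/2) du = 28 - 4*pi.
Hence Im(c_{1}) = (-1/(4*pi))·(28 - 4*pi) = (-7 + pi)/pi.

(-7 + pi)/pi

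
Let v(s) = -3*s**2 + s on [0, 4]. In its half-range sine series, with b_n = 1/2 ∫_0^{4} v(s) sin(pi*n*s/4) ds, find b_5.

b_5 = 1/2 ∫_0^{4} (-3*s**2 + s) sin(5*pi*s/4) ds.
Integrating by parts twice (tabular method), an antiderivative of (-3*s**2 + s) sin(5*pi*s/4) is 12*s**2*cos(5*pi*s/4)/(5*pi) - 96*s*sin(5*pi*s/4)/(25*pi**2) - 4*s*cos(5*pi*s/4)/(5*pi) + 16*sin(5*pi*s/4)/(25*pi**2) - 384*cos(5*pi*s/4)/(125*pi**3); evaluating from 0 to 4: ∫_{0}^{4} (-3*s**2 + s) sin(5*pi*s/4) ds = (16*(24 - 275*pi**2)/(125*pi**3)) - (-384/(125*pi**3)) = 16*(48 - 275*pi**2)/(125*pi**3).
Hence b_5 = (1/2)·(16*(48 - 275*pi**2)/(125*pi**3)) = 8*(48 - 275*pi**2)/(125*pi**3).

8*(48 - 275*pi**2)/(125*pi**3)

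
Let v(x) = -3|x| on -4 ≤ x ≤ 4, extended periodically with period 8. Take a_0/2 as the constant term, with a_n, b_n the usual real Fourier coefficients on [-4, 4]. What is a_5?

48/(25*pi**2)

a_5 = 1/4 ∫_{-4}^{4} v(x) cos(5*pi*x/4) dx.
v is even and cos(5*pi*x/4) is even, so the integrand is even and a_5 = 1/2 ∫_0^{4} v(x) cos(5*pi*x/4) dx.
Integrating by parts (boundary term plus one more integral), an antiderivative of (-3*x) cos(5*pi*x/4) is -12*x*sin(5*pi*x/4)/(5*pi) - 48*cos(5*pi*x/4)/(25*pi**2); evaluating from 0 to 4: ∫_{0}^{4} (-3*x) cos(5*pi*x/4) dx = (48/(25*pi**2)) - (-48/(25*pi**2)) = 96/(25*pi**2).
Hence a_5 = (1/2)·(96/(25*pi**2)) = 48/(25*pi**2).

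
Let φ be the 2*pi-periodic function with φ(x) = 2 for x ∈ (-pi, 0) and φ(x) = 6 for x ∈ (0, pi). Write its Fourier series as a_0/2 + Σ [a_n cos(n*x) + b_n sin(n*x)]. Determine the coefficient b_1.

8/pi

b_1 = 1/pi ∫_{-pi}^{pi} φ(x) sin(x) dx.
Split the integral at the breakpoints.
Directly, an antiderivative of (2) sin(x) is -2*cos(x); evaluating from -pi to 0: ∫_{-pi}^{0} (2) sin(x) dx = (-2) - (2) = -4.
Directly, an antiderivative of (6) sin(x) is -6*cos(x); evaluating from 0 to pi: ∫_{0}^{pi} (6) sin(x) dx = (6) - (-6) = 12.
Summing the pieces and multiplying by (1/pi) gives b_1 = 8/pi.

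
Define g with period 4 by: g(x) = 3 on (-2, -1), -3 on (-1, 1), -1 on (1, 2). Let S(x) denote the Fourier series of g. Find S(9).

-2

x = 9 differs from x = 1 by 2 full period(s), and the series is 4-periodic.
At x = 1 the one-sided limits are g(1^-) = -3 and g(1^+) = -1.
By Dirichlet's theorem the series converges to their average, [(-3) + (-1)]/2 = -2.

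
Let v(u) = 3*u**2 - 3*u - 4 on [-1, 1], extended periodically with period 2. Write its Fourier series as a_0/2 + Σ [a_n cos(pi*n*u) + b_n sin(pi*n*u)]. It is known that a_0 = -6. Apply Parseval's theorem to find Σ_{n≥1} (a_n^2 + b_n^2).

38/5

Parseval: a_0^2/2 + Σ_{n≥1} (a_n^2+b_n^2) = ∫_{-1}^{1} v(u)^2 du = 128/5.
Subtract a_0^2/2 = 18: Σ (a_n^2+b_n^2) = 38/5.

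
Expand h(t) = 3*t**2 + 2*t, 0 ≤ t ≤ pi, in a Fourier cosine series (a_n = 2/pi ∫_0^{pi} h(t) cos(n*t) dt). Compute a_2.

a_2 = 2/pi ∫_0^{pi} (3*t**2 + 2*t) cos(2*t) dt.
Integrating by parts twice (tabular method), an antiderivative of (3*t**2 + 2*t) cos(2*t) is 3*t**2*sin(2*t)/2 + t*sin(2*t) + 3*t*cos(2*t)/2 - 3*sin(2*t)/4 + cos(2*t)/2; evaluating from 0 to pi: ∫_{0}^{pi} (3*t**2 + 2*t) cos(2*t) dt = (1/2 + 3*pi/2) - (1/2) = 3*pi/2.
Hence a_2 = (2/pi)·(3*pi/2) = 3.

3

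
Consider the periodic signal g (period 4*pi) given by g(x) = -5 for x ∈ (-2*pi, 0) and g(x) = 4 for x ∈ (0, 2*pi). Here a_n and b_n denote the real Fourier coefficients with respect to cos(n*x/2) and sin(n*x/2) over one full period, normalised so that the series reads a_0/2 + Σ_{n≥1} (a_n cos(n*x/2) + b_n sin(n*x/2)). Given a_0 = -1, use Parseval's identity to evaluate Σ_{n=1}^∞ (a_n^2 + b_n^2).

Parseval: a_0^2/2 + Σ_{n≥1} (a_n^2+b_n^2) = (1/(2*pi)) ∫_{-2*pi}^{2*pi} g(x)^2 dx = 41.
Subtract a_0^2/2 = 1/2: Σ (a_n^2+b_n^2) = 81/2.

81/2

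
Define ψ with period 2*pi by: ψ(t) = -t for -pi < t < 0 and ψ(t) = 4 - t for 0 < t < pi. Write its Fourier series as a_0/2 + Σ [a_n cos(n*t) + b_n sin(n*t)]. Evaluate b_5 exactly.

b_5 = 1/pi ∫_{-pi}^{pi} ψ(t) sin(5*t) dt.
Split the integral at the breakpoints.
Integrating by parts (boundary term plus one more integral), an antiderivative of (-t) sin(5*t) is t*cos(5*t)/5 - sin(5*t)/25; evaluating from -pi to 0: ∫_{-pi}^{0} (-t) sin(5*t) dt = (0) - (pi/5) = -pi/5.
Integrating by parts (boundary term plus one more integral), an antiderivative of (4 - t) sin(5*t) is t*cos(5*t)/5 - sin(5*t)/25 - 4*cos(5*t)/5; evaluating from 0 to pi: ∫_{0}^{pi} (4 - t) sin(5*t) dt = (4/5 - pi/5) - (-4/5) = 8/5 - pi/5.
Summing the pieces and multiplying by (1/pi) gives b_5 = 2*(4 - pi)/(5*pi).

2*(4 - pi)/(5*pi)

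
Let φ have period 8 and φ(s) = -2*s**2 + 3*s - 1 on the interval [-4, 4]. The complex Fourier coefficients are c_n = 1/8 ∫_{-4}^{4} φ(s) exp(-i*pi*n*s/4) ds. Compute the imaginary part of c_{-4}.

-3/pi

Since φ is real-valued, Im(c_{-4}) = -1/8 ∫_{-4}^{4} φ(s) sin(-pi*s) ds = b_{4}/2.
Integrating by parts twice (tabular method), an antiderivative of (-2*s**2 + 3*s - 1) sin(-pi*s) is -2*s**2*cos(pi*s)/pi + 4*s*sin(pi*s)/pi**2 + 3*s*cos(pi*s)/pi - 3*sin(pi*s)/pi**2 - cos(pi*s)/pi + 4*cos(pi*s)/pi**3; evaluating from -4 to 4: ∫_{-4}^{4} (-2*s**2 + 3*s - 1) sin(-pi*s) ds = (-21/pi + 4/pi**3) - (-45/pi + 4/pi**3) = 24/pi.
Hence Im(c_{-4}) = (-1/8)·(24/pi) = -3/pi.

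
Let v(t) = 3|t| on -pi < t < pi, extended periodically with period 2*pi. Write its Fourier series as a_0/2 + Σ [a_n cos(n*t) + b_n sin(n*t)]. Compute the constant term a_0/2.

3*pi/2

a_0 = 1/pi ∫_{-pi}^{pi} v(t) dt = 1/pi · (3*pi**2) = 3*pi.
So the constant term a_0/2 = 3*pi/2.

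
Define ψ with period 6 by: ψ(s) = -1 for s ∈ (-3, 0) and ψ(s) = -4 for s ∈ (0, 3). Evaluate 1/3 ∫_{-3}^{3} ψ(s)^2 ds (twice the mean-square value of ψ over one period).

17

1/3 ∫_{-3}^{3} ψ(s)^2 ds = 1/3 · (51) = 17.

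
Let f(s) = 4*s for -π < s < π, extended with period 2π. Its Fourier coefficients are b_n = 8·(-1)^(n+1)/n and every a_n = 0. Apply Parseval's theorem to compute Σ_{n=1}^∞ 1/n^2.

Parseval: Σ b_n^2 = (1/π) ∫_{-π}^{π} f(s)^2 ds = 32*pi**2/3.
Σ b_n^2 = Σ 64/n^2, so Σ 1/n^2 = (32*pi**2/3)/64 = pi**2/6.

pi**2/6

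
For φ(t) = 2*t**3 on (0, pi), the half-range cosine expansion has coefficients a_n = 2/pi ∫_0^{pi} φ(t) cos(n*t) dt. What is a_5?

a_5 = 2/pi ∫_0^{pi} (2*t**3) cos(5*t) dt.
Integrating by parts three times (tabular method), an antiderivative of (2*t**3) cos(5*t) is 2*t**3*sin(5*t)/5 + 6*t**2*cos(5*t)/25 - 12*t*sin(5*t)/125 - 12*cos(5*t)/625; evaluating from 0 to pi: ∫_{0}^{pi} (2*t**3) cos(5*t) dt = (12/625 - 6*pi**2/25) - (-12/625) = 24/625 - 6*pi**2/25.
Hence a_5 = (2/pi)·(24/625 - 6*pi**2/25) = 12*(4 - 25*pi**2)/(625*pi).

12*(4 - 25*pi**2)/(625*pi)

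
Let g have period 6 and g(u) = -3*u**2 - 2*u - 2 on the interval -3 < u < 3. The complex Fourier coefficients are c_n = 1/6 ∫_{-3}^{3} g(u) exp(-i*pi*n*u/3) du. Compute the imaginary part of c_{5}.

Since g is real-valued, Im(c_{5}) = -1/6 ∫_{-3}^{3} g(u) sin(5*pi*u/3) du = -b_{5}/2.
Integrating by parts twice (tabular method), an antiderivative of (-3*u**2 - 2*u - 2) sin(5*pi*u/3) is 9*u**2*cos(5*pi*u/3)/(5*pi) - 54*u*sin(5*pi*u/3)/(25*pi**2) + 6*u*cos(5*pi*u/3)/(5*pi) - 18*sin(5*pi*u/3)/(25*pi**2) - 162*cos(5*pi*u/3)/(125*pi**3) + 6*cos(5*pi*u/3)/(5*pi); evaluating from -3 to 3: ∫_{-3}^{3} (-3*u**2 - 2*u - 2) sin(5*pi*u/3) du = (-21/pi + 162/(125*pi**3)) - (3*(54 - 575*pi**2)/(125*pi**3)) = -36/(5*pi).
Hence Im(c_{5}) = (-1/6)·(-36/(5*pi)) = 6/(5*pi).

6/(5*pi)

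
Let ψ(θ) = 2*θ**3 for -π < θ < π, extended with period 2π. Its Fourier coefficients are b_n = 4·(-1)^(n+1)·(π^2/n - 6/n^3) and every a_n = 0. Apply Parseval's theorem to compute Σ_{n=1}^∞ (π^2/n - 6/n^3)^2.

Parseval: Σ b_n^2 = (1/π) ∫_{-π}^{π} ψ(θ)^2 dθ = 8*pi**6/7.
b_n^2 = 16·(π^2/n - 6/n^3)^2, so the sum equals (8*pi**6/7)/16 = pi**6/14.

pi**6/14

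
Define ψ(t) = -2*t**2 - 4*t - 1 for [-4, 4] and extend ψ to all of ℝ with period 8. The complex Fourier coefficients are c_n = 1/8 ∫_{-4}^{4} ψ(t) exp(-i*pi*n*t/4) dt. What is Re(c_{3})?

Since ψ is real-valued, Re(c_{3}) = 1/8 ∫_{-4}^{4} ψ(t) cos(3*pi*t/4) dt = a_{3}/2.
Integrating by parts twice (tabular method), an antiderivative of (-2*t**2 - 4*t - 1) cos(3*pi*t/4) is -8*t**2*sin(3*pi*t/4)/(3*pi) - 16*t*sin(3*pi*t/4)/(3*pi) - 64*t*cos(3*pi*t/4)/(9*pi**2) - 4*sin(3*pi*t/4)/(3*pi) + 256*sin(3*pi*t/4)/(27*pi**3) - 64*cos(3*pi*t/4)/(9*pi**2); evaluating from -4 to 4: ∫_{-4}^{4} (-2*t**2 - 4*t - 1) cos(3*pi*t/4) dt = (320/(9*pi**2)) - (-64/(3*pi**2)) = 512/(9*pi**2).
Hence Re(c_{3}) = (1/8)·(512/(9*pi**2)) = 64/(9*pi**2).

64/(9*pi**2)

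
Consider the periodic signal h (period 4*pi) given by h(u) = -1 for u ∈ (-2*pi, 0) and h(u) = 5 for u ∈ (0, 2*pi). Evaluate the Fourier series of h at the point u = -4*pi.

2

u = -4*pi differs from u = 0 by -1 full period(s), and the series is 4*pi-periodic.
At u = 0 the one-sided limits are h(0^-) = -1 and h(0^+) = 5.
By Dirichlet's theorem the series converges to their average, [(-1) + (5)]/2 = 2.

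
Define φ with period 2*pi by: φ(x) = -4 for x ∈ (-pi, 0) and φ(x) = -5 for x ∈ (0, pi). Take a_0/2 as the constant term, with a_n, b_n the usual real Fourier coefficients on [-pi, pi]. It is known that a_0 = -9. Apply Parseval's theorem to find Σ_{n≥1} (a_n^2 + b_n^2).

1/2

Parseval: a_0^2/2 + Σ_{n≥1} (a_n^2+b_n^2) = 1/pi ∫_{-pi}^{pi} φ(x)^2 dx = 41.
Subtract a_0^2/2 = 81/2: Σ (a_n^2+b_n^2) = 1/2.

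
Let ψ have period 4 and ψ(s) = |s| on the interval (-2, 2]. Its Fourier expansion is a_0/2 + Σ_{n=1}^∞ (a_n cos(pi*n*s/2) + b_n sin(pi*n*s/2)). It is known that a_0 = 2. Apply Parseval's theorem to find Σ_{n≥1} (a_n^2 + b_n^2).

2/3

Parseval: a_0^2/2 + Σ_{n≥1} (a_n^2+b_n^2) = 1/2 ∫_{-2}^{2} ψ(s)^2 ds = 8/3.
Subtract a_0^2/2 = 2: Σ (a_n^2+b_n^2) = 2/3.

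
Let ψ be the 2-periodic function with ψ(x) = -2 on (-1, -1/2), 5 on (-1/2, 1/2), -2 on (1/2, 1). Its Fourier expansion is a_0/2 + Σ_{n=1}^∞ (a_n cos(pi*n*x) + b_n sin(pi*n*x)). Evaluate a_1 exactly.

a_1 = ∫_{-1}^{1} ψ(x) cos(pi*x) dx.
ψ is even and cos(pi*x) is even, so the integrand is even and a_1 = 2 ∫_0^{1} ψ(x) cos(pi*x) dx.
Split the integral at the breakpoints.
Directly, an antiderivative of (5) cos(pi*x) is 5*sin(pi*x)/pi; evaluating from 0 to 1/2: ∫_{0}^{1/2} (5) cos(pi*x) dx = (5/pi) - (0) = 5/pi.
Directly, an antiderivative of (-2) cos(pi*x) is -2*sin(pi*x)/pi; evaluating from 1/2 to 1: ∫_{1/2}^{1} (-2) cos(pi*x) dx = (0) - (-2/pi) = 2/pi.
Summing the pieces and multiplying by 2 gives a_1 = 14/pi.

14/pi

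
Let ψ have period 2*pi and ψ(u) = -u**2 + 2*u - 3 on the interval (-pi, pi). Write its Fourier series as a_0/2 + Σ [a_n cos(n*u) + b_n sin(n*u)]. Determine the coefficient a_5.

a_5 = 1/pi ∫_{-pi}^{pi} ψ(u) cos(5*u) du.
Integrating by parts twice (tabular method), an antiderivative of (-u**2 + 2*u - 3) cos(5*u) is -u**2*sin(5*u)/5 + 2*u*sin(5*u)/5 - 2*u*cos(5*u)/25 - 73*sin(5*u)/125 + 2*cos(5*u)/25; evaluating from -pi to pi: ∫_{-pi}^{pi} (-u**2 + 2*u - 3) cos(5*u) du = (-2/25 + 2*pi/25) - (-2*pi/25 - 2/25) = 4*pi/25.
Hence a_5 = (1/pi)·(4*pi/25) = 4/25.

4/25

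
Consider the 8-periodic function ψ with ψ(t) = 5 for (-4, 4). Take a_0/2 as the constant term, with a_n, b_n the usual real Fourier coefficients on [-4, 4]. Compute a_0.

a_0 = 1/4 ∫_{-4}^{4} ψ(t) dt = 1/4 · (40) = 10.

10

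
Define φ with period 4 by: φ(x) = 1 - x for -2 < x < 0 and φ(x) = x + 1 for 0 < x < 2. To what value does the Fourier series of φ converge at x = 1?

2

φ is continuous at x = 1 with value 2, so the series converges to 2 there.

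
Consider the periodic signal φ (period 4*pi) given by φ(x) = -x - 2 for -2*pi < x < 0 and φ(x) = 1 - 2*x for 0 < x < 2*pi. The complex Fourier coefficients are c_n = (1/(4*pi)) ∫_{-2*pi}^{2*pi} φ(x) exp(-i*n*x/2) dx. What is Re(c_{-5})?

Since φ is real-valued, Re(c_{-5}) = (1/(4*pi)) ∫_{-2*pi}^{2*pi} φ(x) cos(-5*x/2) dx = a_{5}/2.
Split the integral at the breakpoints.
Integrating by parts (boundary term plus one more integral), an antiderivative of (-x - 2) cos(-5*x/2) is -2*x*sin(5*x/2)/5 - 4*sin(5*x/2)/5 - 4*cos(5*x/2)/25; evaluating from -2*pi to 0: ∫_{-2*pi}^{0} (-x - 2) cos(-5*x/2) dx = (-4/25) - (4/25) = -8/25.
Integrating by parts (boundary term plus one more integral), an antiderivative of (1 - 2*x) cos(-5*x/2) is -4*x*sin(5*x/2)/5 + 2*sin(5*x/2)/5 - 8*cos(5*x/2)/25; evaluating from 0 to 2*pi: ∫_{0}^{2*pi} (1 - 2*x) cos(-5*x/2) dx = (8/25) - (-8/25) = 16/25.
So ∫_{-2*pi}^{2*pi} φ(x) cos(-5*x/2) dx = 8/25.
Hence Re(c_{-5}) = (1/(4*pi))·(8/25) = 2/(25*pi).

2/(25*pi)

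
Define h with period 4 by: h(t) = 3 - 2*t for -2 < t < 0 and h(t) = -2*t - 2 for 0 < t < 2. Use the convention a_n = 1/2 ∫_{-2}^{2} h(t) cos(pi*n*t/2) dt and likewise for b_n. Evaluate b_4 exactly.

2/pi

b_4 = 1/2 ∫_{-2}^{2} h(t) sin(2*pi*t) dt.
Split the integral at the breakpoints.
Integrating by parts (boundary term plus one more integral), an antiderivative of (3 - 2*t) sin(2*pi*t) is t*cos(2*pi*t)/pi - sin(2*pi*t)/(2*pi**2) - 3*cos(2*pi*t)/(2*pi); evaluating from -2 to 0: ∫_{-2}^{0} (3 - 2*t) sin(2*pi*t) dt = (-3/(2*pi)) - (-7/(2*pi)) = 2/pi.
Integrating by parts (boundary term plus one more integral), an antiderivative of (-2*t - 2) sin(2*pi*t) is t*cos(2*pi*t)/pi - sin(2*pi*t)/(2*pi**2) + cos(2*pi*t)/pi; evaluating from 0 to 2: ∫_{0}^{2} (-2*t - 2) sin(2*pi*t) dt = (3/pi) - (1/pi) = 2/pi.
Summing the pieces and multiplying by (1/2) gives b_4 = 2/pi.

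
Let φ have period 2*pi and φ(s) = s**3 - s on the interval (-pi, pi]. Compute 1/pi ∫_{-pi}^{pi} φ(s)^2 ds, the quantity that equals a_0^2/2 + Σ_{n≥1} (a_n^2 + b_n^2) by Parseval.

2*pi**2*(-42*pi**2 + 35 + 15*pi**4)/105

1/pi ∫_{-pi}^{pi} φ(s)^2 ds = 1/pi · (2*pi**3*(-42*pi**2 + 35 + 15*pi**4)/105) = 2*pi**2*(-42*pi**2 + 35 + 15*pi**4)/105.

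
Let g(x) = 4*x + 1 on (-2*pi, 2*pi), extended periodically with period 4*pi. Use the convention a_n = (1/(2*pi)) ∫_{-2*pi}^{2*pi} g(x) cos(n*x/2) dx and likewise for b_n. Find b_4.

-4

b_4 = (1/(2*pi)) ∫_{-2*pi}^{2*pi} g(x) sin(2*x) dx.
Integrating by parts (boundary term plus one more integral), an antiderivative of (4*x + 1) sin(2*x) is -2*x*cos(2*x) + sin(2*x) - cos(2*x)/2; evaluating from -2*pi to 2*pi: ∫_{-2*pi}^{2*pi} (4*x + 1) sin(2*x) dx = (-4*pi - 1/2) - (-1/2 + 4*pi) = -8*pi.
Hence b_4 = (1/(2*pi))·(-8*pi) = -4.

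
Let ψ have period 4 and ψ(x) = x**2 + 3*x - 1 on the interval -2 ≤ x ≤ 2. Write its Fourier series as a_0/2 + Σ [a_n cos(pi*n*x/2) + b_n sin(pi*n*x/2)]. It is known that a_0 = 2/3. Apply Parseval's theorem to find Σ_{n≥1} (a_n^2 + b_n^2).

1208/45

Parseval: a_0^2/2 + Σ_{n≥1} (a_n^2+b_n^2) = 1/2 ∫_{-2}^{2} ψ(x)^2 dx = 406/15.
Subtract a_0^2/2 = 2/9: Σ (a_n^2+b_n^2) = 1208/45.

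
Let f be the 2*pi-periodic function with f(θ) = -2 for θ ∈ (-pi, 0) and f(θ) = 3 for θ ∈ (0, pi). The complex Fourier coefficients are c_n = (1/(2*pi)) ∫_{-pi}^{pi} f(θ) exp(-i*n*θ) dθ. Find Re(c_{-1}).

0

Since f is real-valued, Re(c_{-1}) = (1/(2*pi)) ∫_{-pi}^{pi} f(θ) cos(-θ) dθ = a_{1}/2.
Split the integral at the breakpoints.
Directly, an antiderivative of (-2) cos(-θ) is -2*sin(θ); evaluating from -pi to 0: ∫_{-pi}^{0} (-2) cos(-θ) dθ = (0) - (0) = 0.
Directly, an antiderivative of (3) cos(-θ) is 3*sin(θ); evaluating from 0 to pi: ∫_{0}^{pi} (3) cos(-θ) dθ = (0) - (0) = 0.
So ∫_{-pi}^{pi} f(θ) cos(-θ) dθ = 0.
Hence Re(c_{-1}) = (1/(2*pi))·(0) = 0.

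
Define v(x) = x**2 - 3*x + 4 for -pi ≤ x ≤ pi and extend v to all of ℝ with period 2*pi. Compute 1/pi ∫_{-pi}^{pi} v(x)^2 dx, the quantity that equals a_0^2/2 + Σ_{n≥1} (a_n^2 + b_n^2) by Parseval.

32 + 2*pi**4/5 + 34*pi**2/3

1/pi ∫_{-pi}^{pi} v(x)^2 dx = 1/pi · (2*pi*(240 + 3*pi**4 + 85*pi**2)/15) = 32 + 2*pi**4/5 + 34*pi**2/3.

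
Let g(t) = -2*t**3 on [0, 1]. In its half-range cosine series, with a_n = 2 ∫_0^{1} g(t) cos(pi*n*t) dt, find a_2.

-3/pi**2

a_2 = 2 ∫_0^{1} (-2*t**3) cos(2*pi*t) dt.
Integrating by parts three times (tabular method), an antiderivative of (-2*t**3) cos(2*pi*t) is -t**3*sin(2*pi*t)/pi - 3*t**2*cos(2*pi*t)/(2*pi**2) + 3*t*sin(2*pi*t)/(2*pi**3) + 3*cos(2*pi*t)/(4*pi**4); evaluating from 0 to 1: ∫_{0}^{1} (-2*t**3) cos(2*pi*t) dt = (3*(1 - 2*pi**2)/(4*pi**4)) - (3/(4*pi**4)) = -3/(2*pi**2).
Hence a_2 = 2·(-3/(2*pi**2)) = -3/pi**2.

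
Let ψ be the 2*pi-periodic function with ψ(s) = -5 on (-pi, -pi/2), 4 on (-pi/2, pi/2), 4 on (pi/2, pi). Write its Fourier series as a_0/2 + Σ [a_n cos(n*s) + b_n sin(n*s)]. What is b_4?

0

b_4 = 1/pi ∫_{-pi}^{pi} ψ(s) sin(4*s) ds.
Split the integral at the breakpoints.
Directly, an antiderivative of (-5) sin(4*s) is 5*cos(4*s)/4; evaluating from -pi to -pi/2: ∫_{-pi}^{-pi/2} (-5) sin(4*s) ds = (5/4) - (5/4) = 0.
Directly, an antiderivative of (4) sin(4*s) is -cos(4*s); evaluating from -pi/2 to pi/2: ∫_{-pi/2}^{pi/2} (4) sin(4*s) ds = (-1) - (-1) = 0.
Directly, an antiderivative of (4) sin(4*s) is -cos(4*s); evaluating from pi/2 to pi: ∫_{pi/2}^{pi} (4) sin(4*s) ds = (-1) - (-1) = 0.
Summing the pieces and multiplying by (1/pi) gives b_4 = 0.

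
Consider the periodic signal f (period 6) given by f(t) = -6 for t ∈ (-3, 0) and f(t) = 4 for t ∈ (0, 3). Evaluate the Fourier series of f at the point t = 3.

At t = 3 the one-sided limits are f(3^-) = 4 and f(3^+) = -6.
By Dirichlet's theorem the series converges to their average, [(4) + (-6)]/2 = -1.

-1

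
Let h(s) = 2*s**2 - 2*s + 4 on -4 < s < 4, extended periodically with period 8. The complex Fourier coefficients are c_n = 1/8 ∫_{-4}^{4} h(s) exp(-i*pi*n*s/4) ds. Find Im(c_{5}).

8/(5*pi)

Since h is real-valued, Im(c_{5}) = -1/8 ∫_{-4}^{4} h(s) sin(5*pi*s/4) ds = -b_{5}/2.
Integrating by parts twice (tabular method), an antiderivative of (2*s**2 - 2*s + 4) sin(5*pi*s/4) is -8*s**2*cos(5*pi*s/4)/(5*pi) + 64*s*sin(5*pi*s/4)/(25*pi**2) + 8*s*cos(5*pi*s/4)/(5*pi) - 32*sin(5*pi*s/4)/(25*pi**2) - 16*cos(5*pi*s/4)/(5*pi) + 256*cos(5*pi*s/4)/(125*pi**3); evaluating from -4 to 4: ∫_{-4}^{4} (2*s**2 - 2*s + 4) sin(5*pi*s/4) ds = (16*(-16 + 175*pi**2)/(125*pi**3)) - (16*(-16 + 275*pi**2)/(125*pi**3)) = -64/(5*pi).
Hence Im(c_{5}) = (-1/8)·(-64/(5*pi)) = 8/(5*pi).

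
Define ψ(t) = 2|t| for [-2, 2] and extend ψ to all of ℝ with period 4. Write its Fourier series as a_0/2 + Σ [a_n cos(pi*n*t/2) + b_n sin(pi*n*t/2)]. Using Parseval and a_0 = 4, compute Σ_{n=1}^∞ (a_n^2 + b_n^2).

Parseval: a_0^2/2 + Σ_{n≥1} (a_n^2+b_n^2) = 1/2 ∫_{-2}^{2} ψ(t)^2 dt = 32/3.
Subtract a_0^2/2 = 8: Σ (a_n^2+b_n^2) = 8/3.

8/3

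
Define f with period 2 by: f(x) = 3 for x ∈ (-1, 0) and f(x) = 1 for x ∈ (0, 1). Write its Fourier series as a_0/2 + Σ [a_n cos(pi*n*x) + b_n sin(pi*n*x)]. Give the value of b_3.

-4/(3*pi)

b_3 = ∫_{-1}^{1} f(x) sin(3*pi*x) dx.
Split the integral at the breakpoints.
Directly, an antiderivative of (3) sin(3*pi*x) is -cos(3*pi*x)/pi; evaluating from -1 to 0: ∫_{-1}^{0} (3) sin(3*pi*x) dx = (-1/pi) - (1/pi) = -2/pi.
Directly, an antiderivative of (1) sin(3*pi*x) is -cos(3*pi*x)/(3*pi); evaluating from 0 to 1: ∫_{0}^{1} (1) sin(3*pi*x) dx = (1/(3*pi)) - (-1/(3*pi)) = 2/(3*pi).
Summing the pieces gives b_3 = -4/(3*pi).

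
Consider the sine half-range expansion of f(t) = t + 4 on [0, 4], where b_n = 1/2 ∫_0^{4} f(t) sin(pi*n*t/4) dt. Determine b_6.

-4/(3*pi)

b_6 = 1/2 ∫_0^{4} (t + 4) sin(3*pi*t/2) dt.
Integrating by parts (boundary term plus one more integral), an antiderivative of (t + 4) sin(3*pi*t/2) is -2*t*cos(3*pi*t/2)/(3*pi) + 4*sin(3*pi*t/2)/(9*pi**2) - 8*cos(3*pi*t/2)/(3*pi); evaluating from 0 to 4: ∫_{0}^{4} (t + 4) sin(3*pi*t/2) dt = (-16/(3*pi)) - (-8/(3*pi)) = -8/(3*pi).
Hence b_6 = (1/2)·(-8/(3*pi)) = -4/(3*pi).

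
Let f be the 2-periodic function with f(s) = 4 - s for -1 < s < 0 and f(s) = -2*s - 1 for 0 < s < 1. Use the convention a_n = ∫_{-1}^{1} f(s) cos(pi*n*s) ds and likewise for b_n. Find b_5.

-13/(5*pi)

b_5 = ∫_{-1}^{1} f(s) sin(5*pi*s) ds.
Split the integral at the breakpoints.
Integrating by parts (boundary term plus one more integral), an antiderivative of (4 - s) sin(5*pi*s) is s*cos(5*pi*s)/(5*pi) - sin(5*pi*s)/(25*pi**2) - 4*cos(5*pi*s)/(5*pi); evaluating from -1 to 0: ∫_{-1}^{0} (4 - s) sin(5*pi*s) ds = (-4/(5*pi)) - (1/pi) = -9/(5*pi).
Integrating by parts (boundary term plus one more integral), an antiderivative of (-2*s - 1) sin(5*pi*s) is 2*s*cos(5*pi*s)/(5*pi) - 2*sin(5*pi*s)/(25*pi**2) + cos(5*pi*s)/(5*pi); evaluating from 0 to 1: ∫_{0}^{1} (-2*s - 1) sin(5*pi*s) ds = (-3/(5*pi)) - (1/(5*pi)) = -4/(5*pi).
Summing the pieces gives b_5 = -13/(5*pi).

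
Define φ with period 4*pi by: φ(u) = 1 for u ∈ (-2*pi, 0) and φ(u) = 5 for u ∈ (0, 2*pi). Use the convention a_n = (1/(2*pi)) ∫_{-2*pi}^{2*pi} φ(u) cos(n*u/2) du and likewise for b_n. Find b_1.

b_1 = (1/(2*pi)) ∫_{-2*pi}^{2*pi} φ(u) sin(u/2) du.
Split the integral at the breakpoints.
Directly, an antiderivative of (1) sin(u/2) is -2*cos(u/2); evaluating from -2*pi to 0: ∫_{-2*pi}^{0} (1) sin(u/2) du = (-2) - (2) = -4.
Directly, an antiderivative of (5) sin(u/2) is -10*cos(u/2); evaluating from 0 to 2*pi: ∫_{0}^{2*pi} (5) sin(u/2) du = (10) - (-10) = 20.
Summing the pieces and multiplying by (1/(2*pi)) gives b_1 = 8/pi.

8/pi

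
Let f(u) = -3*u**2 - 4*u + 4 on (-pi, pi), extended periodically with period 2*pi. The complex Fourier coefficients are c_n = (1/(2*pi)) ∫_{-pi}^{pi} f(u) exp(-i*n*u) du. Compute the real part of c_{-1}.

Since f is real-valued, Re(c_{-1}) = (1/(2*pi)) ∫_{-pi}^{pi} f(u) cos(-u) du = a_{1}/2.
Integrating by parts twice (tabular method), an antiderivative of (-3*u**2 - 4*u + 4) cos(-u) is -3*u**2*sin(u) - 4*u*sin(u) - 6*u*cos(u) + 10*sin(u) - 4*cos(u); evaluating from -pi to pi: ∫_{-pi}^{pi} (-3*u**2 - 4*u + 4) cos(-u) du = (4 + 6*pi) - (4 - 6*pi) = 12*pi.
Hence Re(c_{-1}) = (1/(2*pi))·(12*pi) = 6.

6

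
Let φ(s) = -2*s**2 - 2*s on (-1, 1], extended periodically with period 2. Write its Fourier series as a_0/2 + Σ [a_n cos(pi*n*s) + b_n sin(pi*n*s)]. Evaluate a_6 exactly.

-2/(9*pi**2)

a_6 = ∫_{-1}^{1} φ(s) cos(6*pi*s) ds.
Integrating by parts twice (tabular method), an antiderivative of (-2*s**2 - 2*s) cos(6*pi*s) is -s**2*sin(6*pi*s)/(3*pi) - s*sin(6*pi*s)/(3*pi) - s*cos(6*pi*s)/(9*pi**2) + sin(6*pi*s)/(54*pi**3) - cos(6*pi*s)/(18*pi**2); evaluating from -1 to 1: ∫_{-1}^{1} (-2*s**2 - 2*s) cos(6*pi*s) ds = (-1/(6*pi**2)) - (1/(18*pi**2)) = -2/(9*pi**2).
Hence a_6 = -2/(9*pi**2).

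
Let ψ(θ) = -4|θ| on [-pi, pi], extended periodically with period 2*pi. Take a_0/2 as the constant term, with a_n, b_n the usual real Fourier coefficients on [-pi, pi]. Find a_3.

16/(9*pi)

a_3 = 1/pi ∫_{-pi}^{pi} ψ(θ) cos(3*θ) dθ.
ψ is even and cos(3*θ) is even, so the integrand is even and a_3 = 2/pi ∫_0^{pi} ψ(θ) cos(3*θ) dθ.
Integrating by parts (boundary term plus one more integral), an antiderivative of (-4*θ) cos(3*θ) is -4*θ*sin(3*θ)/3 - 4*cos(3*θ)/9; evaluating from 0 to pi: ∫_{0}^{pi} (-4*θ) cos(3*θ) dθ = (4/9) - (-4/9) = 8/9.
Hence a_3 = (2/pi)·(8/9) = 16/(9*pi).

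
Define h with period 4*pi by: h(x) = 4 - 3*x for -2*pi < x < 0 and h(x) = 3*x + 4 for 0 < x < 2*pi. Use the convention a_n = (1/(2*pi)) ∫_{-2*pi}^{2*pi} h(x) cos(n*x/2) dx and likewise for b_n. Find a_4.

a_4 = (1/(2*pi)) ∫_{-2*pi}^{2*pi} h(x) cos(2*x) dx.
h is even and cos(2*x) is even, so the integrand is even and a_4 = 1/pi ∫_0^{2*pi} h(x) cos(2*x) dx.
Integrating by parts (boundary term plus one more integral), an antiderivative of (3*x + 4) cos(2*x) is 3*x*sin(2*x)/2 + 2*sin(2*x) + 3*cos(2*x)/4; evaluating from 0 to 2*pi: ∫_{0}^{2*pi} (3*x + 4) cos(2*x) dx = (3/4) - (3/4) = 0.
Hence a_4 = (1/pi)·(0) = 0.

0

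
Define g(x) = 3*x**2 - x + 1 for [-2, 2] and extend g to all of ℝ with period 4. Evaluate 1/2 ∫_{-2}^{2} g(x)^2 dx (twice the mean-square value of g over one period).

1/2 ∫_{-2}^{2} g(x)^2 dx = 1/2 · (2348/15) = 1174/15.

1174/15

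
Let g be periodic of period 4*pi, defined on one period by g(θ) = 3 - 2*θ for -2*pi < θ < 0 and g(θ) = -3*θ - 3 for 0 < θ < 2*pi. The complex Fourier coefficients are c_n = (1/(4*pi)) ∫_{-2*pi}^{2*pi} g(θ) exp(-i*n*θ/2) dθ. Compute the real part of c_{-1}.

Since g is real-valued, Re(c_{-1}) = (1/(4*pi)) ∫_{-2*pi}^{2*pi} g(θ) cos(-θ/2) dθ = a_{1}/2.
Split the integral at the breakpoints.
Integrating by parts (boundary term plus one more integral), an antiderivative of (3 - 2*θ) cos(-θ/2) is -4*θ*sin(θ/2) + 6*sin(θ/2) - 8*cos(θ/2); evaluating from -2*pi to 0: ∫_{-2*pi}^{0} (3 - 2*θ) cos(-θ/2) dθ = (-8) - (8) = -16.
Integrating by parts (boundary term plus one more integral), an antiderivative of (-3*θ - 3) cos(-θ/2) is -6*θ*sin(θ/2) - 6*sin(θ/2) - 12*cos(θ/2); evaluating from 0 to 2*pi: ∫_{0}^{2*pi} (-3*θ - 3) cos(-θ/2) dθ = (12) - (-12) = 24.
So ∫_{-2*pi}^{2*pi} g(θ) cos(-θ/2) dθ = 8.
Hence Re(c_{-1}) = (1/(4*pi))·(8) = 2/pi.

2/pi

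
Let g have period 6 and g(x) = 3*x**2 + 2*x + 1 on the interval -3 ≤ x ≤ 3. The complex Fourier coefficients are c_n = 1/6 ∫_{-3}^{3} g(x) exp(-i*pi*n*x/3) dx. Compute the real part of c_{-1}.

-54/pi**2

Since g is real-valued, Re(c_{-1}) = 1/6 ∫_{-3}^{3} g(x) cos(-pi*x/3) dx = a_{1}/2.
Integrating by parts twice (tabular method), an antiderivative of (3*x**2 + 2*x + 1) cos(-pi*x/3) is 9*x**2*sin(pi*x/3)/pi + 6*x*sin(pi*x/3)/pi + 54*x*cos(pi*x/3)/pi**2 - 162*sin(pi*x/3)/pi**3 + 3*sin(pi*x/3)/pi + 18*cos(pi*x/3)/pi**2; evaluating from -3 to 3: ∫_{-3}^{3} (3*x**2 + 2*x + 1) cos(-pi*x/3) dx = (-180/pi**2) - (144/pi**2) = -324/pi**2.
Hence Re(c_{-1}) = (1/6)·(-324/pi**2) = -54/pi**2.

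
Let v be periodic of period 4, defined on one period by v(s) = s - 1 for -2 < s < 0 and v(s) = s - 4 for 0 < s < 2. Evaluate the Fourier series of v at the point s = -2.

-5/2

At s = -2 the one-sided limits are v(-2^-) = -2 and v(-2^+) = -3.
By Dirichlet's theorem the series converges to their average, [(-2) + (-3)]/2 = -5/2.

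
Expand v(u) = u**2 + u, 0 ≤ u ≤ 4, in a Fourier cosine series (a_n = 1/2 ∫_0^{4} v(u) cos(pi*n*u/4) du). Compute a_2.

a_2 = 1/2 ∫_0^{4} (u**2 + u) cos(pi*u/2) du.
Integrating by parts twice (tabular method), an antiderivative of (u**2 + u) cos(pi*u/2) is 2*u**2*sin(pi*u/2)/pi + 2*u*sin(pi*u/2)/pi + 8*u*cos(pi*u/2)/pi**2 - 16*sin(pi*u/2)/pi**3 + 4*cos(pi*u/2)/pi**2; evaluating from 0 to 4: ∫_{0}^{4} (u**2 + u) cos(pi*u/2) du = (36/pi**2) - (4/pi**2) = 32/pi**2.
Hence a_2 = (1/2)·(32/pi**2) = 16/pi**2.

16/pi**2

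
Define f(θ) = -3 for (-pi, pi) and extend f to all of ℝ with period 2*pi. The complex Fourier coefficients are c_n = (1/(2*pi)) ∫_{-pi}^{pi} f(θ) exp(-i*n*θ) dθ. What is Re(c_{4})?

Since f is real-valued, Re(c_{4}) = (1/(2*pi)) ∫_{-pi}^{pi} f(θ) cos(4*θ) dθ = a_{4}/2.
f is even and cos(4*θ) is even, so the integrand is even: ∫_{-pi}^{pi} f(θ) cos(4*θ) dθ = 2∫_0^{pi} f(θ) cos(4*θ) dθ.
Directly, an antiderivative of (-3) cos(4*θ) is -3*sin(4*θ)/4; evaluating from 0 to pi: ∫_{0}^{pi} (-3) cos(4*θ) dθ = (0) - (0) = 0.
So ∫_{-pi}^{pi} f(θ) cos(4*θ) dθ = 0.
Hence Re(c_{4}) = (1/(2*pi))·(0) = 0.

0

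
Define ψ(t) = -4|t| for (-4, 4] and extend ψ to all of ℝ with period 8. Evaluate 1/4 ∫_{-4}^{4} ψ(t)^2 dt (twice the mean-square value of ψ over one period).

512/3

1/4 ∫_{-4}^{4} ψ(t)^2 dt = 1/4 · (2048/3) = 512/3.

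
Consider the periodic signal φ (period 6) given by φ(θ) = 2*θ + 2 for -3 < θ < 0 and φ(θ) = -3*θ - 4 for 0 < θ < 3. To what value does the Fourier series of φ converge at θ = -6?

-1

θ = -6 differs from θ = 0 by -1 full period(s), and the series is 6-periodic.
At θ = 0 the one-sided limits are φ(0^-) = 2 and φ(0^+) = -4.
By Dirichlet's theorem the series converges to their average, [(2) + (-4)]/2 = -1.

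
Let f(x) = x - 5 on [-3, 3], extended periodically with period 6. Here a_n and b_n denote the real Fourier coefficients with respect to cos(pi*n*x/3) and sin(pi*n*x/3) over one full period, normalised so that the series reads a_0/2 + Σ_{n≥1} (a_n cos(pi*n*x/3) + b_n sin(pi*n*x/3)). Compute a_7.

a_7 = 1/3 ∫_{-3}^{3} f(x) cos(7*pi*x/3) dx.
Integrating by parts (boundary term plus one more integral), an antiderivative of (x - 5) cos(7*pi*x/3) is 3*x*sin(7*pi*x/3)/(7*pi) - 15*sin(7*pi*x/3)/(7*pi) + 9*cos(7*pi*x/3)/(49*pi**2); evaluating from -3 to 3: ∫_{-3}^{3} (x - 5) cos(7*pi*x/3) dx = (-9/(49*pi**2)) - (-9/(49*pi**2)) = 0.
Hence a_7 = (1/3)·(0) = 0.

0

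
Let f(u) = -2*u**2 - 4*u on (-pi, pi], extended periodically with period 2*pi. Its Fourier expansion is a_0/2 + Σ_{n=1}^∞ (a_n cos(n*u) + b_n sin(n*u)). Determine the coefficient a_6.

-2/9

a_6 = 1/pi ∫_{-pi}^{pi} f(u) cos(6*u) du.
Integrating by parts twice (tabular method), an antiderivative of (-2*u**2 - 4*u) cos(6*u) is -u**2*sin(6*u)/3 - 2*u*sin(6*u)/3 - u*cos(6*u)/9 + sin(6*u)/54 - cos(6*u)/9; evaluating from -pi to pi: ∫_{-pi}^{pi} (-2*u**2 - 4*u) cos(6*u) du = (-pi/9 - 1/9) - (-1/9 + pi/9) = -2*pi/9.
Hence a_6 = (1/pi)·(-2*pi/9) = -2/9.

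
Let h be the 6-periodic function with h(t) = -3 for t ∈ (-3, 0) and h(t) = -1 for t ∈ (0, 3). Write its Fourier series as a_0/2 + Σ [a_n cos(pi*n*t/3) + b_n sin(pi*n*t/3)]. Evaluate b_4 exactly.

0

b_4 = 1/3 ∫_{-3}^{3} h(t) sin(4*pi*t/3) dt.
Split the integral at the breakpoints.
Directly, an antiderivative of (-3) sin(4*pi*t/3) is 9*cos(4*pi*t/3)/(4*pi); evaluating from -3 to 0: ∫_{-3}^{0} (-3) sin(4*pi*t/3) dt = (9/(4*pi)) - (9/(4*pi)) = 0.
Directly, an antiderivative of (-1) sin(4*pi*t/3) is 3*cos(4*pi*t/3)/(4*pi); evaluating from 0 to 3: ∫_{0}^{3} (-1) sin(4*pi*t/3) dt = (3/(4*pi)) - (3/(4*pi)) = 0.
Summing the pieces and multiplying by (1/3) gives b_4 = 0.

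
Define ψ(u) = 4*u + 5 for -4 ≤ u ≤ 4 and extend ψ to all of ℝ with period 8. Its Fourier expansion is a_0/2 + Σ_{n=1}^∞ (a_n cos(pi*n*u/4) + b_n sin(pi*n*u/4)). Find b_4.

-8/pi

b_4 = 1/4 ∫_{-4}^{4} ψ(u) sin(pi*u) du.
Integrating by parts (boundary term plus one more integral), an antiderivative of (4*u + 5) sin(pi*u) is -4*u*cos(pi*u)/pi + 4*sin(pi*u)/pi**2 - 5*cos(pi*u)/pi; evaluating from -4 to 4: ∫_{-4}^{4} (4*u + 5) sin(pi*u) du = (-21/pi) - (11/pi) = -32/pi.
Hence b_4 = (1/4)·(-32/pi) = -8/pi.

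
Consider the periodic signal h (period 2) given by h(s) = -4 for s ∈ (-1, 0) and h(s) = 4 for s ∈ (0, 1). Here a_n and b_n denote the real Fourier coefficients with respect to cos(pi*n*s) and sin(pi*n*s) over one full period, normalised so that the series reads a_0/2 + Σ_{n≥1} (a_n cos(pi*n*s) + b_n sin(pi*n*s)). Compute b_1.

16/pi

b_1 = ∫_{-1}^{1} h(s) sin(pi*s) ds.
h is odd and sin(pi*s) is odd, so the integrand is even and b_1 = 2 ∫_0^{1} h(s) sin(pi*s) ds.
Directly, an antiderivative of (4) sin(pi*s) is -4*cos(pi*s)/pi; evaluating from 0 to 1: ∫_{0}^{1} (4) sin(pi*s) ds = (4/pi) - (-4/pi) = 8/pi.
Hence b_1 = 2·(8/pi) = 16/pi.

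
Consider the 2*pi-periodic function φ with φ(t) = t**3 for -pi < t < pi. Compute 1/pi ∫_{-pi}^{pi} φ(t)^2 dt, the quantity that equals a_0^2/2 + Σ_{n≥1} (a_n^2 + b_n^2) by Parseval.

2*pi**6/7

1/pi ∫_{-pi}^{pi} φ(t)^2 dt = 1/pi · (2*pi**7/7) = 2*pi**6/7.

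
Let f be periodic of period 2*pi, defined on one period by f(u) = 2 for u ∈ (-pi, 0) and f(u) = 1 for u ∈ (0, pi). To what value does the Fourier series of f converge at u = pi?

3/2

At u = pi the one-sided limits are f(pi^-) = 1 and f(pi^+) = 2.
By Dirichlet's theorem the series converges to their average, [(1) + (2)]/2 = 3/2.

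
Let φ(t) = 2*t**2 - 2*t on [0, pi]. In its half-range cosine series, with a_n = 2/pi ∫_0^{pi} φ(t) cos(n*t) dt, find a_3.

a_3 = 2/pi ∫_0^{pi} (2*t**2 - 2*t) cos(3*t) dt.
Integrating by parts twice (tabular method), an antiderivative of (2*t**2 - 2*t) cos(3*t) is 2*t**2*sin(3*t)/3 - 2*t*sin(3*t)/3 + 4*t*cos(3*t)/9 - 4*sin(3*t)/27 - 2*cos(3*t)/9; evaluating from 0 to pi: ∫_{0}^{pi} (2*t**2 - 2*t) cos(3*t) dt = (2/9 - 4*pi/9) - (-2/9) = 4/9 - 4*pi/9.
Hence a_3 = (2/pi)·(4/9 - 4*pi/9) = 8*(1 - pi)/(9*pi).

8*(1 - pi)/(9*pi)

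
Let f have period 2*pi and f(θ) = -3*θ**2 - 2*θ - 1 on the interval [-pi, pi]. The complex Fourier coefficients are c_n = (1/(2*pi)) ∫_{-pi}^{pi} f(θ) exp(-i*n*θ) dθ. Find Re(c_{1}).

6

Since f is real-valued, Re(c_{1}) = (1/(2*pi)) ∫_{-pi}^{pi} f(θ) cos(θ) dθ = a_{1}/2.
Integrating by parts twice (tabular method), an antiderivative of (-3*θ**2 - 2*θ - 1) cos(θ) is -3*θ**2*sin(θ) - 2*θ*sin(θ) - 6*θ*cos(θ) + 5*sin(θ) - 2*cos(θ); evaluating from -pi to pi: ∫_{-pi}^{pi} (-3*θ**2 - 2*θ - 1) cos(θ) dθ = (2 + 6*pi) - (2 - 6*pi) = 12*pi.
Hence Re(c_{1}) = (1/(2*pi))·(12*pi) = 6.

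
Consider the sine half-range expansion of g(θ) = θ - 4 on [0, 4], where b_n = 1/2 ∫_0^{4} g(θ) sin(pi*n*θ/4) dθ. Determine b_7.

-8/(7*pi)

b_7 = 1/2 ∫_0^{4} (θ - 4) sin(7*pi*θ/4) dθ.
Integrating by parts (boundary term plus one more integral), an antiderivative of (θ - 4) sin(7*pi*θ/4) is -4*θ*cos(7*pi*θ/4)/(7*pi) + 16*sin(7*pi*θ/4)/(49*pi**2) + 16*cos(7*pi*θ/4)/(7*pi); evaluating from 0 to 4: ∫_{0}^{4} (θ - 4) sin(7*pi*θ/4) dθ = (0) - (16/(7*pi)) = -16/(7*pi).
Hence b_7 = (1/2)·(-16/(7*pi)) = -8/(7*pi).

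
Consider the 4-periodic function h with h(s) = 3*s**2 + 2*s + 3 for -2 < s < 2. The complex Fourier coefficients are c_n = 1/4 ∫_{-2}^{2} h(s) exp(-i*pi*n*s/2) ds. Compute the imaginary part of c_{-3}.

Since h is real-valued, Im(c_{-3}) = -1/4 ∫_{-2}^{2} h(s) sin(-3*pi*s/2) ds = b_{3}/2.
Integrating by parts twice (tabular method), an antiderivative of (3*s**2 + 2*s + 3) sin(-3*pi*s/2) is 2*s**2*cos(3*pi*s/2)/pi - 8*s*sin(3*pi*s/2)/(3*pi**2) + 4*s*cos(3*pi*s/2)/(3*pi) - 8*sin(3*pi*s/2)/(9*pi**2) - 16*cos(3*pi*s/2)/(9*pi**3) + 2*cos(3*pi*s/2)/pi; evaluating from -2 to 2: ∫_{-2}^{2} (3*s**2 + 2*s + 3) sin(-3*pi*s/2) ds = (2*(8 - 57*pi**2)/(9*pi**3)) - (2*(8 - 33*pi**2)/(9*pi**3)) = -16/(3*pi).
Hence Im(c_{-3}) = (-1/4)·(-16/(3*pi)) = 4/(3*pi).

4/(3*pi)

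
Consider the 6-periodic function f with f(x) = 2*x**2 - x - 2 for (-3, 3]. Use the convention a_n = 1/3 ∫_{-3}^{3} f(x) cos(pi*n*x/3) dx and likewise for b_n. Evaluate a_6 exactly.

2/pi**2

a_6 = 1/3 ∫_{-3}^{3} f(x) cos(2*pi*x) dx.
Integrating by parts twice (tabular method), an antiderivative of (2*x**2 - x - 2) cos(2*pi*x) is x**2*sin(2*pi*x)/pi - x*sin(2*pi*x)/(2*pi) + x*cos(2*pi*x)/pi**2 - sin(2*pi*x)/pi - sin(2*pi*x)/(2*pi**3) - cos(2*pi*x)/(4*pi**2); evaluating from -3 to 3: ∫_{-3}^{3} (2*x**2 - x - 2) cos(2*pi*x) dx = (11/(4*pi**2)) - (-13/(4*pi**2)) = 6/pi**2.
Hence a_6 = (1/3)·(6/pi**2) = 2/pi**2.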